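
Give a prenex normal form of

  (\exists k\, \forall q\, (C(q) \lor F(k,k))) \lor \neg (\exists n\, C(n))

Drive negations inward (¬∀x A ≡ ∃x ¬A, ¬∃x A ≡ ∀x ¬A, De Morgan for ∧/∨):
  (\exists k\, \forall q\, (C(q) \lor F(k,k))) \lor (\forall n\, \neg C(n))
All bound variables are already distinct, so no renaming is needed.
Pull the quantifiers to the front (each side's bound variable is not free in the other side):
  \exists k\, \forall q\, \forall n\, (C(q) \lor F(k,k) \lor \neg C(n))

\exists k\, \forall q\, \forall n\, (C(q) \lor F(k,k) \lor \neg C(n))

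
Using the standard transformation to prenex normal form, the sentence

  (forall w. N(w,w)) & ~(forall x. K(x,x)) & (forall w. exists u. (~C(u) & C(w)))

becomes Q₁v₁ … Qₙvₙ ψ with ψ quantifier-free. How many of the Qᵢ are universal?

2

Move each ¬ inward, flipping quantifiers it crosses:
  (forall w. N(w,w)) & (exists x. ~K(x,x)) & (forall w. exists u. (~C(u) & C(w)))
Give each quantifier a distinct variable: w↦r.
  (forall w. N(w,w)) & (exists x. ~K(x,x)) & (forall r. exists u. (~C(u) & C(r)))
Extract every quantifier outward, since the variables are now distinct and don't occur free across branches:
  forall w. exists x. forall r. exists u. (N(w,w) & ~K(x,x) & ~C(u) & C(r))
The prefix is forall w exists x forall r exists u: 2 universal, 2 existential.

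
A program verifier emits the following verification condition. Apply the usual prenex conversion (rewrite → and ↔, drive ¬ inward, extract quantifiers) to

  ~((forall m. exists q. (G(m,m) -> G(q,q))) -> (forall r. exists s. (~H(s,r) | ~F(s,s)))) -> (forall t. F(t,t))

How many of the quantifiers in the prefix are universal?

3

Eliminate → and ↔ using ¬ and ∨.
  ~~(~(forall m. exists q. (~G(m,m) | G(q,q))) | (forall r. exists s. (~H(s,r) | ~F(s,s)))) | (forall t. F(t,t))
Push ¬ through the quantifiers and connectives to reach negation normal form:
  (exists m. forall q. (G(m,m) & ~G(q,q))) | (forall r. exists s. (~H(s,r) | ~F(s,s))) | (forall t. F(t,t))
All bound variables are already distinct, so no renaming is needed.
Extract every quantifier outward, since the variables are now distinct and don't occur free across branches:
  exists m. forall q. forall r. exists s. forall t. (G(m,m) & ~G(q,q) | ~H(s,r) | ~F(s,s) | F(t,t))
The prefix is exists m forall q forall r exists s forall t: 3 universal, 2 existential.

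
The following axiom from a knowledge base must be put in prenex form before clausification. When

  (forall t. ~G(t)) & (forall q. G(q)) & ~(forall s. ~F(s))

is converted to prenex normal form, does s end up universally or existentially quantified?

existential

Move each ¬ inward, flipping quantifiers it crosses:
  (forall t. ~G(t)) & (forall q. G(q)) & (exists s. F(s))
All bound variables are already distinct, so no renaming is needed.
Pull the quantifiers to the front (each side's bound variable is not free in the other side):
  forall t. forall q. exists s. (~G(t) & G(q) & F(s))
The quantifier forall s sits under an odd number of negations, so it flips to exists s.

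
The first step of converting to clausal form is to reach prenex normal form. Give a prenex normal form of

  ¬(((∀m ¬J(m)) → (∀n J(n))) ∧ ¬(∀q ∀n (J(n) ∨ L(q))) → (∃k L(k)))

∃m ∀n ∃q ∃v1 ∀k ((J(m) ∨ J(n)) ∧ ¬J(v1) ∧ ¬L(q) ∧ ¬L(k))

First replace A → B with ¬A ∨ B.
  ¬(¬((¬(∀m ¬J(m)) ∨ (∀n J(n))) ∧ ¬(∀q ∀n (J(n) ∨ L(q)))) ∨ (∃k L(k)))
Drive negations inward (¬∀x A ≡ ∃x ¬A, ¬∃x A ≡ ∀x ¬A, De Morgan for ∧/∨):
  ((∃m J(m)) ∨ (∀n J(n))) ∧ (∃q ∃n (¬J(n) ∧ ¬L(q))) ∧ (∀k ¬L(k))
Give each quantifier a distinct variable: n↦v1.
  ((∃m J(m)) ∨ (∀n J(n))) ∧ (∃q ∃v1 (¬J(v1) ∧ ¬L(q))) ∧ (∀k ¬L(k))
Pull the quantifiers to the front (each side's bound variable is not free in the other side):
  ∃m ∀n ∃q ∃v1 ∀k ((J(m) ∨ J(n)) ∧ ¬J(v1) ∧ ¬L(q) ∧ ¬L(k))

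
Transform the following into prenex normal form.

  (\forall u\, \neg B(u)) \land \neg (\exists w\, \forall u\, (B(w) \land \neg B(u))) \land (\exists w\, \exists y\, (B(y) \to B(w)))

Rewrite implications/biconditionals: A → B as ¬A ∨ B.
  (\forall u\, \neg B(u)) \land \neg (\exists w\, \forall u\, (B(w) \land \neg B(u))) \land (\exists w\, \exists y\, (\neg B(y) \lor B(w)))
Drive negations inward (¬∀x A ≡ ∃x ¬A, ¬∃x A ≡ ∀x ¬A, De Morgan for ∧/∨):
  (\forall u\, \neg B(u)) \land (\forall w\, \exists u\, (\neg B(w) \lor B(u))) \land (\exists w\, \exists y\, (\neg B(y) \lor B(w)))
Rename bound variables to avoid capture: u↦c, w↦x1.
  (\forall u\, \neg B(u)) \land (\forall w\, \exists c\, (\neg B(w) \lor B(c))) \land (\exists x1\, \exists y\, (\neg B(y) \lor B(x1)))
Finally move all quantifiers to the prefix:
  \forall u\, \forall w\, \exists c\, \exists x1\, \exists y\, (\neg B(u) \land (\neg B(w) \lor B(c)) \land (\neg B(y) \lor B(x1)))

\forall u\, \forall w\, \exists c\, \exists x1\, \exists y\, (\neg B(u) \land (\neg B(w) \lor B(c)) \land (\neg B(y) \lor B(x1)))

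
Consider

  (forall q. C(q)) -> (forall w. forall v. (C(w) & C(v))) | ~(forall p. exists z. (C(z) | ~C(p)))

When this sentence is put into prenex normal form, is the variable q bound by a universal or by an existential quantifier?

Rewrite implications/biconditionals: A → B as ¬A ∨ B.
  ~(forall q. C(q)) | (forall w. forall v. (C(w) & C(v))) | ~(forall p. exists z. (C(z) | ~C(p)))
Drive negations inward (¬∀x A ≡ ∃x ¬A, ¬∃x A ≡ ∀x ¬A, De Morgan for ∧/∨):
  (exists q. ~C(q)) | (forall w. forall v. (C(w) & C(v))) | (exists p. forall z. (~C(z) & C(p)))
Pull the quantifiers to the front (each side's bound variable is not free in the other side):
  exists q. forall w. forall v. exists p. forall z. (~C(q) | C(w) & C(v) | ~C(z) & C(p))
The quantifier forall q sits under an odd number of negations (counting the antecedent side of each →), so it flips to exists q.

existential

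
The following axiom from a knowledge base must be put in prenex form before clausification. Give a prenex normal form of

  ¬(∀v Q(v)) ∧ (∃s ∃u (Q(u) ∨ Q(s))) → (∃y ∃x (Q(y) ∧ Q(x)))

∀v ∀s ∀u ∃y ∃x (Q(v) ∨ ¬Q(u) ∧ ¬Q(s) ∨ Q(y) ∧ Q(x))

Eliminate → and ↔ using ¬ and ∨.
  ¬(¬(∀v Q(v)) ∧ (∃s ∃u (Q(u) ∨ Q(s)))) ∨ (∃y ∃x (Q(y) ∧ Q(x)))
Move each ¬ inward, flipping quantifiers it crosses:
  (∀v Q(v)) ∨ (∀s ∀u (¬Q(u) ∧ ¬Q(s))) ∨ (∃y ∃x (Q(y) ∧ Q(x)))
Extract every quantifier outward, since the variables are now distinct and don't occur free across branches:
  ∀v ∀s ∀u ∃y ∃x (Q(v) ∨ ¬Q(u) ∧ ¬Q(s) ∨ Q(y) ∧ Q(x))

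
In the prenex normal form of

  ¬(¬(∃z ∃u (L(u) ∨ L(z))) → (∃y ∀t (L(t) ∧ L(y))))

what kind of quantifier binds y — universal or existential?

First replace A → B with ¬A ∨ B.
  ¬(¬¬(∃z ∃u (L(u) ∨ L(z))) ∨ (∃y ∀t (L(t) ∧ L(y))))
Push ¬ through the quantifiers and connectives to reach negation normal form:
  (∀z ∀u (¬L(u) ∧ ¬L(z))) ∧ (∀y ∃t (¬L(t) ∨ ¬L(y)))
Finally move all quantifiers to the prefix:
  ∀z ∀u ∀y ∃t (¬L(u) ∧ ¬L(z) ∧ (¬L(t) ∨ ¬L(y)))
The quantifier ∃y sits under an odd number of negations (counting the antecedent side of each →), so it flips to ∀y.

universal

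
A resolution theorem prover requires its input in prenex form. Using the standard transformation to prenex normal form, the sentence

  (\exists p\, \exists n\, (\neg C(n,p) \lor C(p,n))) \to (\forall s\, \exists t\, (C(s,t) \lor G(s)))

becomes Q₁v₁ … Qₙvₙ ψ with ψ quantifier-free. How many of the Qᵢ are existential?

1

Rewrite implications/biconditionals: A → B as ¬A ∨ B.
  \neg (\exists p\, \exists n\, (\neg C(n,p) \lor C(p,n))) \lor (\forall s\, \exists t\, (C(s,t) \lor G(s)))
Drive negations inward (¬∀x A ≡ ∃x ¬A, ¬∃x A ≡ ∀x ¬A, De Morgan for ∧/∨):
  (\forall p\, \forall n\, (C(n,p) \land \neg C(p,n))) \lor (\forall s\, \exists t\, (C(s,t) \lor G(s)))
All bound variables are already distinct, so no renaming is needed.
Extract every quantifier outward, since the variables are now distinct and don't occur free across branches:
  \forall p\, \forall n\, \forall s\, \exists t\, (C(n,p) \land \neg C(p,n) \lor C(s,t) \lor G(s))
The prefix is \forall p \forall n \forall s \exists t: 3 universal, 1 existential.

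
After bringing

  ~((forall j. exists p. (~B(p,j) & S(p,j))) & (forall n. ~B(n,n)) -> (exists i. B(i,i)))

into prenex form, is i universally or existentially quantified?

Eliminate → and ↔ using ¬ and ∨.
  ~(~((forall j. exists p. (~B(p,j) & S(p,j))) & (forall n. ~B(n,n))) | (exists i. B(i,i)))
Push ¬ through the quantifiers and connectives to reach negation normal form:
  (forall j. exists p. (~B(p,j) & S(p,j))) & (forall n. ~B(n,n)) & (forall i. ~B(i,i))
Pull the quantifiers to the front (each side's bound variable is not free in the other side):
  forall j. exists p. forall n. forall i. (~B(p,j) & S(p,j) & ~B(n,n) & ~B(i,i))
The quantifier exists i sits under an odd number of negations (counting the antecedent side of each →), so it flips to forall i.

universal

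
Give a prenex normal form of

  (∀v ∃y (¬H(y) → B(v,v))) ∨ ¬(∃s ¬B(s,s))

First replace A → B with ¬A ∨ B.
  (∀v ∃y (¬¬H(y) ∨ B(v,v))) ∨ ¬(∃s ¬B(s,s))
Push ¬ through the quantifiers and connectives to reach negation normal form:
  (∀v ∃y (H(y) ∨ B(v,v))) ∨ (∀s B(s,s))
All bound variables are already distinct, so no renaming is needed.
Pull the quantifiers to the front (each side's bound variable is not free in the other side):
  ∀v ∃y ∀s (H(y) ∨ B(v,v) ∨ B(s,s))

∀v ∃y ∀s (H(y) ∨ B(v,v) ∨ B(s,s))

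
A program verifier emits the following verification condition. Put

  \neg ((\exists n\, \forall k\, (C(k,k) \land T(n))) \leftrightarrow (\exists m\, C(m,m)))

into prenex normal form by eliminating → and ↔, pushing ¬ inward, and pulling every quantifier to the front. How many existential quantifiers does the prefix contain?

3

Eliminate → and ↔ using ¬ and ∨; A ↔ B as (¬A ∨ B) ∧ (¬B ∨ A).
  \neg ((\neg (\exists n\, \forall k\, (C(k,k) \land T(n))) \lor (\exists m\, C(m,m))) \land (\neg (\exists m\, C(m,m)) \lor (\exists n\, \forall k\, (C(k,k) \land T(n)))))
Drive negations inward (¬∀x A ≡ ∃x ¬A, ¬∃x A ≡ ∀x ¬A, De Morgan for ∧/∨):
  (\exists n\, \forall k\, (C(k,k) \land T(n))) \land (\forall m\, \neg C(m,m)) \lor (\exists m\, C(m,m)) \land (\forall n\, \exists k\, (\neg C(k,k) \lor \neg T(n)))
Give each quantifier a distinct variable: m↦v1, n↦a, k↦w.
  (\exists n\, \forall k\, (C(k,k) \land T(n))) \land (\forall m\, \neg C(m,m)) \lor (\exists v1\, C(v1,v1)) \land (\forall a\, \exists w\, (\neg C(w,w) \lor \neg T(a)))
Pull the quantifiers to the front (each side's bound variable is not free in the other side):
  \exists n\, \forall k\, \forall m\, \exists v1\, \forall a\, \exists w\, (C(k,k) \land T(n) \land \neg C(m,m) \lor C(v1,v1) \land (\neg C(w,w) \lor \neg T(a)))
The prefix is \exists n \forall k \forall m \exists v1 \forall a \exists w: 3 universal, 3 existential.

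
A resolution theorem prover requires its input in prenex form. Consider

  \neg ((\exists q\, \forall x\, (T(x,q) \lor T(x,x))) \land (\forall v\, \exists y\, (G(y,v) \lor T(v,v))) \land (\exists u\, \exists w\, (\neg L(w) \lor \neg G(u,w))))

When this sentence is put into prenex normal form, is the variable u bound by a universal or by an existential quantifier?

Push ¬ through the quantifiers and connectives to reach negation normal form:
  (\forall q\, \exists x\, (\neg T(x,q) \land \neg T(x,x))) \lor (\exists v\, \forall y\, (\neg G(y,v) \land \neg T(v,v))) \lor (\forall u\, \forall w\, (L(w) \land G(u,w)))
Pull the quantifiers to the front (each side's bound variable is not free in the other side):
  \forall q\, \exists x\, \exists v\, \forall y\, \forall u\, \forall w\, (\neg T(x,q) \land \neg T(x,x) \lor \neg G(y,v) \land \neg T(v,v) \lor L(w) \land G(u,w))
The quantifier \exists u sits under an odd number of negations, so it flips to \forall u.

universal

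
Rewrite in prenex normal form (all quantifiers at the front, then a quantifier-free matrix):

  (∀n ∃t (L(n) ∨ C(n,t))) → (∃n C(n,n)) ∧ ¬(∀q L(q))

∃n ∀t ∃a ∃q (¬L(n) ∧ ¬C(n,t) ∨ C(a,a) ∧ ¬L(q))

First replace A → B with ¬A ∨ B.
  ¬(∀n ∃t (L(n) ∨ C(n,t))) ∨ (∃n C(n,n)) ∧ ¬(∀q L(q))
Drive negations inward (¬∀x A ≡ ∃x ¬A, ¬∃x A ≡ ∀x ¬A, De Morgan for ∧/∨):
  (∃n ∀t (¬L(n) ∧ ¬C(n,t))) ∨ (∃n C(n,n)) ∧ (∃q ¬L(q))
Rename bound variables to avoid capture: n↦a.
  (∃n ∀t (¬L(n) ∧ ¬C(n,t))) ∨ (∃a C(a,a)) ∧ (∃q ¬L(q))
Extract every quantifier outward, since the variables are now distinct and don't occur free across branches:
  ∃n ∀t ∃a ∃q (¬L(n) ∧ ¬C(n,t) ∨ C(a,a) ∧ ¬L(q))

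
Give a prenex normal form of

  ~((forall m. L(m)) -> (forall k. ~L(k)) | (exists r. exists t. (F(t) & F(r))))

Eliminate → and ↔ using ¬ and ∨.
  ~(~(forall m. L(m)) | (forall k. ~L(k)) | (exists r. exists t. (F(t) & F(r))))
Move each ¬ inward, flipping quantifiers it crosses:
  (forall m. L(m)) & (exists k. L(k)) & (forall r. forall t. (~F(t) | ~F(r)))
Extract every quantifier outward, since the variables are now distinct and don't occur free across branches:
  forall m. exists k. forall r. forall t. (L(m) & L(k) & (~F(t) | ~F(r)))

forall m. exists k. forall r. forall t. (L(m) & L(k) & (~F(t) | ~F(r)))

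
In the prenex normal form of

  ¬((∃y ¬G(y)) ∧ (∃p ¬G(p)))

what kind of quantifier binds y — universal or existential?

Push ¬ through the quantifiers and connectives to reach negation normal form:
  (∀y G(y)) ∨ (∀p G(p))
All bound variables are already distinct, so no renaming is needed.
Extract every quantifier outward, since the variables are now distinct and don't occur free across branches:
  ∀y ∀p (G(y) ∨ G(p))
The quantifier ∃y sits under an odd number of negations, so it flips to ∀y.

universal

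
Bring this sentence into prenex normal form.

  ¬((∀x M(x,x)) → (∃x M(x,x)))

Rewrite implications/biconditionals: A → B as ¬A ∨ B.
  ¬(¬(∀x M(x,x)) ∨ (∃x M(x,x)))
Push ¬ through the quantifiers and connectives to reach negation normal form:
  (∀x M(x,x)) ∧ (∀x ¬M(x,x))
Standardize variables apart so no two quantifiers bind the same name: x↦u.
  (∀x M(x,x)) ∧ (∀u ¬M(u,u))
Extract every quantifier outward, since the variables are now distinct and don't occur free across branches:
  ∀x ∀u (M(x,x) ∧ ¬M(u,u))

∀x ∀u (M(x,x) ∧ ¬M(u,u))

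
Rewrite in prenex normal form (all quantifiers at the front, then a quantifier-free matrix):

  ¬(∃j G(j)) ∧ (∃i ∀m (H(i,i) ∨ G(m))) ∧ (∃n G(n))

Drive negations inward (¬∀x A ≡ ∃x ¬A, ¬∃x A ≡ ∀x ¬A, De Morgan for ∧/∨):
  (∀j ¬G(j)) ∧ (∃i ∀m (H(i,i) ∨ G(m))) ∧ (∃n G(n))
Finally move all quantifiers to the prefix:
  ∀j ∃i ∀m ∃n (¬G(j) ∧ (H(i,i) ∨ G(m)) ∧ G(n))

∀j ∃i ∀m ∃n (¬G(j) ∧ (H(i,i) ∨ G(m)) ∧ G(n))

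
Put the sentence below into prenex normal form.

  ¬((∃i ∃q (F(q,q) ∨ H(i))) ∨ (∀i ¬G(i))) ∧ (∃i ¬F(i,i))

∀i ∀q ∃t ∃r (¬F(q,q) ∧ ¬H(i) ∧ G(t) ∧ ¬F(r,r))

Push ¬ through the quantifiers and connectives to reach negation normal form:
  (∀i ∀q (¬F(q,q) ∧ ¬H(i))) ∧ (∃i G(i)) ∧ (∃i ¬F(i,i))
Give each quantifier a distinct variable: i↦t, i↦r.
  (∀i ∀q (¬F(q,q) ∧ ¬H(i))) ∧ (∃t G(t)) ∧ (∃r ¬F(r,r))
Pull the quantifiers to the front (each side's bound variable is not free in the other side):
  ∀i ∀q ∃t ∃r (¬F(q,q) ∧ ¬H(i) ∧ G(t) ∧ ¬F(r,r))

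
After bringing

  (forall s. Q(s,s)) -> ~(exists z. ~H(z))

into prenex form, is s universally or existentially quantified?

existential

Eliminate → and ↔ using ¬ and ∨.
  ~(forall s. Q(s,s)) | ~(exists z. ~H(z))
Drive negations inward (¬∀x A ≡ ∃x ¬A, ¬∃x A ≡ ∀x ¬A, De Morgan for ∧/∨):
  (exists s. ~Q(s,s)) | (forall z. H(z))
All bound variables are already distinct, so no renaming is needed.
Pull the quantifiers to the front (each side's bound variable is not free in the other side):
  exists s. forall z. (~Q(s,s) | H(z))
The quantifier forall s sits under an odd number of negations (counting the antecedent side of each →), so it flips to exists s.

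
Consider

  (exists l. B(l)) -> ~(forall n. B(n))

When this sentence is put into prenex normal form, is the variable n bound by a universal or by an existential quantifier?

existential

Rewrite implications/biconditionals: A → B as ¬A ∨ B.
  ~(exists l. B(l)) | ~(forall n. B(n))
Move each ¬ inward, flipping quantifiers it crosses:
  (forall l. ~B(l)) | (exists n. ~B(n))
All bound variables are already distinct, so no renaming is needed.
Extract every quantifier outward, since the variables are now distinct and don't occur free across branches:
  forall l. exists n. (~B(l) | ~B(n))
The quantifier forall n sits under an odd number of negations (counting the antecedent side of each →), so it flips to exists n.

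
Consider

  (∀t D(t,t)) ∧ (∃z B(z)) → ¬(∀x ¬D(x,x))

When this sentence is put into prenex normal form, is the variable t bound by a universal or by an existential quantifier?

Rewrite implications/biconditionals: A → B as ¬A ∨ B.
  ¬((∀t D(t,t)) ∧ (∃z B(z))) ∨ ¬(∀x ¬D(x,x))
Push ¬ through the quantifiers and connectives to reach negation normal form:
  (∃t ¬D(t,t)) ∨ (∀z ¬B(z)) ∨ (∃x D(x,x))
Finally move all quantifiers to the prefix:
  ∃t ∀z ∃x (¬D(t,t) ∨ ¬B(z) ∨ D(x,x))
The quantifier ∀t sits under an odd number of negations (counting the antecedent side of each →), so it flips to ∃t.

existential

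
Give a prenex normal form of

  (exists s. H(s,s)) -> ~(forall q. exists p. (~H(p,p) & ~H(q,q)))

First replace A → B with ¬A ∨ B.
  ~(exists s. H(s,s)) | ~(forall q. exists p. (~H(p,p) & ~H(q,q)))
Push ¬ through the quantifiers and connectives to reach negation normal form:
  (forall s. ~H(s,s)) | (exists q. forall p. (H(p,p) | H(q,q)))
All bound variables are already distinct, so no renaming is needed.
Pull the quantifiers to the front (each side's bound variable is not free in the other side):
  forall s. exists q. forall p. (~H(s,s) | H(p,p) | H(q,q))

forall s. exists q. forall p. (~H(s,s) | H(p,p) | H(q,q))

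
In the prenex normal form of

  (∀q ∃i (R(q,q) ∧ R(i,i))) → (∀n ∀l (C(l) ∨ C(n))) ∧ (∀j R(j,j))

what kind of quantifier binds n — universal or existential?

Eliminate → and ↔ using ¬ and ∨.
  ¬(∀q ∃i (R(q,q) ∧ R(i,i))) ∨ (∀n ∀l (C(l) ∨ C(n))) ∧ (∀j R(j,j))
Move each ¬ inward, flipping quantifiers it crosses:
  (∃q ∀i (¬R(q,q) ∨ ¬R(i,i))) ∨ (∀n ∀l (C(l) ∨ C(n))) ∧ (∀j R(j,j))
All bound variables are already distinct, so no renaming is needed.
Extract every quantifier outward, since the variables are now distinct and don't occur free across branches:
  ∃q ∀i ∀n ∀l ∀j (¬R(q,q) ∨ ¬R(i,i) ∨ (C(l) ∨ C(n)) ∧ R(j,j))
The quantifier ∀n sits under an even number of negations (counting the antecedent side of each →), so it remains universal.

universal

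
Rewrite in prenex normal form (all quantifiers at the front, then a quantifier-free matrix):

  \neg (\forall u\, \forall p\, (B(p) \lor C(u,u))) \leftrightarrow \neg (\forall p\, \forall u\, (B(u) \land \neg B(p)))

\forall u\, \forall p\, \exists y1\, \exists y\, \forall a\, \forall x\, \exists v1\, \exists q\, ((B(p) \lor C(u,u) \lor \neg B(y) \lor B(y1)) \land (B(x) \land \neg B(a) \lor \neg B(q) \land \neg C(v1,v1)))

Rewrite implications/biconditionals: A → B as ¬A ∨ B; A ↔ B as (¬A ∨ B) ∧ (¬B ∨ A).
  (\neg \neg (\forall u\, \forall p\, (B(p) \lor C(u,u))) \lor \neg (\forall p\, \forall u\, (B(u) \land \neg B(p)))) \land (\neg \neg (\forall p\, \forall u\, (B(u) \land \neg B(p))) \lor \neg (\forall u\, \forall p\, (B(p) \lor C(u,u))))
Push ¬ through the quantifiers and connectives to reach negation normal form:
  ((\forall u\, \forall p\, (B(p) \lor C(u,u))) \lor (\exists p\, \exists u\, (\neg B(u) \lor B(p)))) \land ((\forall p\, \forall u\, (B(u) \land \neg B(p))) \lor (\exists u\, \exists p\, (\neg B(p) \land \neg C(u,u))))
Standardize variables apart so no two quantifiers bind the same name: p↦y1, u↦y, p↦a, u↦x, u↦v1, p↦q.
  ((\forall u\, \forall p\, (B(p) \lor C(u,u))) \lor (\exists y1\, \exists y\, (\neg B(y) \lor B(y1)))) \land ((\forall a\, \forall x\, (B(x) \land \neg B(a))) \lor (\exists v1\, \exists q\, (\neg B(q) \land \neg C(v1,v1))))
Pull the quantifiers to the front (each side's bound variable is not free in the other side):
  \forall u\, \forall p\, \exists y1\, \exists y\, \forall a\, \forall x\, \exists v1\, \exists q\, ((B(p) \lor C(u,u) \lor \neg B(y) \lor B(y1)) \land (B(x) \land \neg B(a) \lor \neg B(q) \land \neg C(v1,v1)))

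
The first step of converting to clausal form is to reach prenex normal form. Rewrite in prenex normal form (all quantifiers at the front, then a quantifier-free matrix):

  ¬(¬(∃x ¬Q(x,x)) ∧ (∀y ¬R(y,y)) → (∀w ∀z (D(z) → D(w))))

Rewrite implications/biconditionals: A → B as ¬A ∨ B.
  ¬(¬(¬(∃x ¬Q(x,x)) ∧ (∀y ¬R(y,y))) ∨ (∀w ∀z (¬D(z) ∨ D(w))))
Drive negations inward (¬∀x A ≡ ∃x ¬A, ¬∃x A ≡ ∀x ¬A, De Morgan for ∧/∨):
  (∀x Q(x,x)) ∧ (∀y ¬R(y,y)) ∧ (∃w ∃z (D(z) ∧ ¬D(w)))
All bound variables are already distinct, so no renaming is needed.
Finally move all quantifiers to the prefix:
  ∀x ∀y ∃w ∃z (Q(x,x) ∧ ¬R(y,y) ∧ D(z) ∧ ¬D(w))

∀x ∀y ∃w ∃z (Q(x,x) ∧ ¬R(y,y) ∧ D(z) ∧ ¬D(w))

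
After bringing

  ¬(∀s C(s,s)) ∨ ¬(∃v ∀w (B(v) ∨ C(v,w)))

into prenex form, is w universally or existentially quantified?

existential

Push ¬ through the quantifiers and connectives to reach negation normal form:
  (∃s ¬C(s,s)) ∨ (∀v ∃w (¬B(v) ∧ ¬C(v,w)))
All bound variables are already distinct, so no renaming is needed.
Finally move all quantifiers to the prefix:
  ∃s ∀v ∃w (¬C(s,s) ∨ ¬B(v) ∧ ¬C(v,w))
The quantifier ∀w sits under an odd number of negations, so it flips to ∃w.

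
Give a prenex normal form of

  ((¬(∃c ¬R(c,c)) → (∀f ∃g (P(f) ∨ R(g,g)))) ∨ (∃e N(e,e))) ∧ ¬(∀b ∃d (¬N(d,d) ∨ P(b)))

Rewrite implications/biconditionals: A → B as ¬A ∨ B.
  (¬¬(∃c ¬R(c,c)) ∨ (∀f ∃g (P(f) ∨ R(g,g))) ∨ (∃e N(e,e))) ∧ ¬(∀b ∃d (¬N(d,d) ∨ P(b)))
Move each ¬ inward, flipping quantifiers it crosses:
  ((∃c ¬R(c,c)) ∨ (∀f ∃g (P(f) ∨ R(g,g))) ∨ (∃e N(e,e))) ∧ (∃b ∀d (N(d,d) ∧ ¬P(b)))
All bound variables are already distinct, so no renaming is needed.
Finally move all quantifiers to the prefix:
  ∃c ∀f ∃g ∃e ∃b ∀d ((¬R(c,c) ∨ P(f) ∨ R(g,g) ∨ N(e,e)) ∧ N(d,d) ∧ ¬P(b))

∃c ∀f ∃g ∃e ∃b ∀d ((¬R(c,c) ∨ P(f) ∨ R(g,g) ∨ N(e,e)) ∧ N(d,d) ∧ ¬P(b))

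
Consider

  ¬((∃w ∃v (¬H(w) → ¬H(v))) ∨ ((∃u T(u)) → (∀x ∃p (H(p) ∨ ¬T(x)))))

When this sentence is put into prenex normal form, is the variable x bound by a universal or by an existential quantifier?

existential

Eliminate → and ↔ using ¬ and ∨.
  ¬((∃w ∃v (¬¬H(w) ∨ ¬H(v))) ∨ ¬(∃u T(u)) ∨ (∀x ∃p (H(p) ∨ ¬T(x))))
Drive negations inward (¬∀x A ≡ ∃x ¬A, ¬∃x A ≡ ∀x ¬A, De Morgan for ∧/∨):
  (∀w ∀v (¬H(w) ∧ H(v))) ∧ (∃u T(u)) ∧ (∃x ∀p (¬H(p) ∧ T(x)))
All bound variables are already distinct, so no renaming is needed.
Extract every quantifier outward, since the variables are now distinct and don't occur free across branches:
  ∀w ∀v ∃u ∃x ∀p (¬H(w) ∧ H(v) ∧ T(u) ∧ ¬H(p) ∧ T(x))
The quantifier ∀x sits under an odd number of negations (counting the antecedent side of each →), so it flips to ∃x.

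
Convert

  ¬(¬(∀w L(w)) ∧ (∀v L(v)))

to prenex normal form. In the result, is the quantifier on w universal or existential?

universal

Drive negations inward (¬∀x A ≡ ∃x ¬A, ¬∃x A ≡ ∀x ¬A, De Morgan for ∧/∨):
  (∀w L(w)) ∨ (∃v ¬L(v))
Finally move all quantifiers to the prefix:
  ∀w ∃v (L(w) ∨ ¬L(v))
The quantifier ∀w sits under an even number of negations, so it remains universal.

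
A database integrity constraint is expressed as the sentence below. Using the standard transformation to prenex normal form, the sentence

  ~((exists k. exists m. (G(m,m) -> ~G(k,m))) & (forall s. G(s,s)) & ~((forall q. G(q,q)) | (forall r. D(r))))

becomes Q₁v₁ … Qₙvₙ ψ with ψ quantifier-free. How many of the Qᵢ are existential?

First replace A → B with ¬A ∨ B.
  ~((exists k. exists m. (~G(m,m) | ~G(k,m))) & (forall s. G(s,s)) & ~((forall q. G(q,q)) | (forall r. D(r))))
Move each ¬ inward, flipping quantifiers it crosses:
  (forall k. forall m. (G(m,m) & G(k,m))) | (exists s. ~G(s,s)) | (forall q. G(q,q)) | (forall r. D(r))
Pull the quantifiers to the front (each side's bound variable is not free in the other side):
  forall k. forall m. exists s. forall q. forall r. (G(m,m) & G(k,m) | ~G(s,s) | G(q,q) | D(r))
The prefix is forall k forall m exists s forall q forall r: 4 universal, 1 existential.

1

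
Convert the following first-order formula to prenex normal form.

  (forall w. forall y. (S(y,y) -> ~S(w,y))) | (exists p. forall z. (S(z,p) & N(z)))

forall w. forall y. exists p. forall z. (~S(y,y) | ~S(w,y) | S(z,p) & N(z))

Eliminate → and ↔ using ¬ and ∨.
  (forall w. forall y. (~S(y,y) | ~S(w,y))) | (exists p. forall z. (S(z,p) & N(z)))
All bound variables are already distinct, so no renaming is needed.
Extract every quantifier outward, since the variables are now distinct and don't occur free across branches:
  forall w. forall y. exists p. forall z. (~S(y,y) | ~S(w,y) | S(z,p) & N(z))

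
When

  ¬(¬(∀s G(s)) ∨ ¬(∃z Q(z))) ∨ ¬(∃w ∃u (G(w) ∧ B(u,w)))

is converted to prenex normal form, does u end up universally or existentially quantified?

Push ¬ through the quantifiers and connectives to reach negation normal form:
  (∀s G(s)) ∧ (∃z Q(z)) ∨ (∀w ∀u (¬G(w) ∨ ¬B(u,w)))
Finally move all quantifiers to the prefix:
  ∀s ∃z ∀w ∀u (G(s) ∧ Q(z) ∨ ¬G(w) ∨ ¬B(u,w))
The quantifier ∃u sits under an odd number of negations, so it flips to ∀u.

universal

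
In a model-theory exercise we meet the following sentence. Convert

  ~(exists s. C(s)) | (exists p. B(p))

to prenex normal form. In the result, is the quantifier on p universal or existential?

existential

Move each ¬ inward, flipping quantifiers it crosses:
  (forall s. ~C(s)) | (exists p. B(p))
All bound variables are already distinct, so no renaming is needed.
Pull the quantifiers to the front (each side's bound variable is not free in the other side):
  forall s. exists p. (~C(s) | B(p))
The quantifier exists p sits under an even number of negations, so it remains existential.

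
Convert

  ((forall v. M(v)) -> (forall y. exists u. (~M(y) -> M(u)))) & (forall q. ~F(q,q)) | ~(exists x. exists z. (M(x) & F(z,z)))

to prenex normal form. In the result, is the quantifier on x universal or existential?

universal

Rewrite implications/biconditionals: A → B as ¬A ∨ B.
  (~(forall v. M(v)) | (forall y. exists u. (~~M(y) | M(u)))) & (forall q. ~F(q,q)) | ~(exists x. exists z. (M(x) & F(z,z)))
Push ¬ through the quantifiers and connectives to reach negation normal form:
  ((exists v. ~M(v)) | (forall y. exists u. (M(y) | M(u)))) & (forall q. ~F(q,q)) | (forall x. forall z. (~M(x) | ~F(z,z)))
Extract every quantifier outward, since the variables are now distinct and don't occur free across branches:
  exists v. forall y. exists u. forall q. forall x. forall z. ((~M(v) | M(y) | M(u)) & ~F(q,q) | ~M(x) | ~F(z,z))
The quantifier exists x sits under an odd number of negations (counting the antecedent side of each →), so it flips to forall x.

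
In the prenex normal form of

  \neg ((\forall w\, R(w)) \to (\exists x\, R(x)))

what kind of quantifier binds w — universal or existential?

Rewrite implications/biconditionals: A → B as ¬A ∨ B.
  \neg (\neg (\forall w\, R(w)) \lor (\exists x\, R(x)))
Push ¬ through the quantifiers and connectives to reach negation normal form:
  (\forall w\, R(w)) \land (\forall x\, \neg R(x))
All bound variables are already distinct, so no renaming is needed.
Extract every quantifier outward, since the variables are now distinct and don't occur free across branches:
  \forall w\, \forall x\, (R(w) \land \neg R(x))
The quantifier \forall w sits under an even number of negations (counting the antecedent side of each →), so it remains universal.

universal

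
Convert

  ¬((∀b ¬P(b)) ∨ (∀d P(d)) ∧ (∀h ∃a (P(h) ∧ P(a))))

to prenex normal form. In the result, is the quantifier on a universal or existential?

universal

Push ¬ through the quantifiers and connectives to reach negation normal form:
  (∃b P(b)) ∧ ((∃d ¬P(d)) ∨ (∃h ∀a (¬P(h) ∨ ¬P(a))))
All bound variables are already distinct, so no renaming is needed.
Extract every quantifier outward, since the variables are now distinct and don't occur free across branches:
  ∃b ∃d ∃h ∀a (P(b) ∧ (¬P(d) ∨ ¬P(h) ∨ ¬P(a)))
The quantifier ∃a sits under an odd number of negations, so it flips to ∀a.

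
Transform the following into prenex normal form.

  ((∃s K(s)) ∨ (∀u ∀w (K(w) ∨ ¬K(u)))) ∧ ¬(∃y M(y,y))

∃s ∀u ∀w ∀y ((K(s) ∨ K(w) ∨ ¬K(u)) ∧ ¬M(y,y))

Move each ¬ inward, flipping quantifiers it crosses:
  ((∃s K(s)) ∨ (∀u ∀w (K(w) ∨ ¬K(u)))) ∧ (∀y ¬M(y,y))
All bound variables are already distinct, so no renaming is needed.
Extract every quantifier outward, since the variables are now distinct and don't occur free across branches:
  ∃s ∀u ∀w ∀y ((K(s) ∨ K(w) ∨ ¬K(u)) ∧ ¬M(y,y))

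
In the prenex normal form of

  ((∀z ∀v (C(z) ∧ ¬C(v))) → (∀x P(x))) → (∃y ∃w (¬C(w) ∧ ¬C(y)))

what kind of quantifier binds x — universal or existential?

existential

Rewrite implications/biconditionals: A → B as ¬A ∨ B.
  ¬(¬(∀z ∀v (C(z) ∧ ¬C(v))) ∨ (∀x P(x))) ∨ (∃y ∃w (¬C(w) ∧ ¬C(y)))
Push ¬ through the quantifiers and connectives to reach negation normal form:
  (∀z ∀v (C(z) ∧ ¬C(v))) ∧ (∃x ¬P(x)) ∨ (∃y ∃w (¬C(w) ∧ ¬C(y)))
All bound variables are already distinct, so no renaming is needed.
Extract every quantifier outward, since the variables are now distinct and don't occur free across branches:
  ∀z ∀v ∃x ∃y ∃w (C(z) ∧ ¬C(v) ∧ ¬P(x) ∨ ¬C(w) ∧ ¬C(y))
The quantifier ∀x sits under an odd number of negations (counting the antecedent side of each →), so it flips to ∃x.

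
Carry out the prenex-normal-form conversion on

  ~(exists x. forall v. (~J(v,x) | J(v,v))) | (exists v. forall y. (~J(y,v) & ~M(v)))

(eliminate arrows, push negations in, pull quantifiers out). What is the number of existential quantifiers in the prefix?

Move each ¬ inward, flipping quantifiers it crosses:
  (forall x. exists v. (J(v,x) & ~J(v,v))) | (exists v. forall y. (~J(y,v) & ~M(v)))
Give each quantifier a distinct variable: v↦x1.
  (forall x. exists v. (J(v,x) & ~J(v,v))) | (exists x1. forall y. (~J(y,x1) & ~M(x1)))
Finally move all quantifiers to the prefix:
  forall x. exists v. exists x1. forall y. (J(v,x) & ~J(v,v) | ~J(y,x1) & ~M(x1))
The prefix is forall x exists v exists x1 forall y: 2 universal, 2 existential.

2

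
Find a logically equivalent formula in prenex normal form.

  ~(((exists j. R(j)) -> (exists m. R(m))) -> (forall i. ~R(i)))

forall j. exists m. exists i. ((~R(j) | R(m)) & R(i))

First replace A → B with ¬A ∨ B.
  ~(~(~(exists j. R(j)) | (exists m. R(m))) | (forall i. ~R(i)))
Push ¬ through the quantifiers and connectives to reach negation normal form:
  ((forall j. ~R(j)) | (exists m. R(m))) & (exists i. R(i))
All bound variables are already distinct, so no renaming is needed.
Extract every quantifier outward, since the variables are now distinct and don't occur free across branches:
  forall j. exists m. exists i. ((~R(j) | R(m)) & R(i))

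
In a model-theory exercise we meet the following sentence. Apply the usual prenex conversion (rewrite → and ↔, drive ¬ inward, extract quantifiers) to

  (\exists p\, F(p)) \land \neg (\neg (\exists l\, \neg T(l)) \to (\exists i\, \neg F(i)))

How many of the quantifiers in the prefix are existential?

First replace A → B with ¬A ∨ B.
  (\exists p\, F(p)) \land \neg (\neg \neg (\exists l\, \neg T(l)) \lor (\exists i\, \neg F(i)))
Move each ¬ inward, flipping quantifiers it crosses:
  (\exists p\, F(p)) \land (\forall l\, T(l)) \land (\forall i\, F(i))
Pull the quantifiers to the front (each side's bound variable is not free in the other side):
  \exists p\, \forall l\, \forall i\, (F(p) \land T(l) \land F(i))
The prefix is \exists p \forall l \forall i: 2 universal, 1 existential.

1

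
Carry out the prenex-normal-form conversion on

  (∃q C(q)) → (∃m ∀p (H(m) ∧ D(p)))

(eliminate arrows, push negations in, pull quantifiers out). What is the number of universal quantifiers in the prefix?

Rewrite implications/biconditionals: A → B as ¬A ∨ B.
  ¬(∃q C(q)) ∨ (∃m ∀p (H(m) ∧ D(p)))
Drive negations inward (¬∀x A ≡ ∃x ¬A, ¬∃x A ≡ ∀x ¬A, De Morgan for ∧/∨):
  (∀q ¬C(q)) ∨ (∃m ∀p (H(m) ∧ D(p)))
All bound variables are already distinct, so no renaming is needed.
Extract every quantifier outward, since the variables are now distinct and don't occur free across branches:
  ∀q ∃m ∀p (¬C(q) ∨ H(m) ∧ D(p))
The prefix is ∀q ∃m ∀p: 2 universal, 1 existential.

2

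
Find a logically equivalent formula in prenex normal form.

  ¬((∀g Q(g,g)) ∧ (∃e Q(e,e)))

∃g ∀e (¬Q(g,g) ∨ ¬Q(e,e))

Drive negations inward (¬∀x A ≡ ∃x ¬A, ¬∃x A ≡ ∀x ¬A, De Morgan for ∧/∨):
  (∃g ¬Q(g,g)) ∨ (∀e ¬Q(e,e))
Finally move all quantifiers to the prefix:
  ∃g ∀e (¬Q(g,g) ∨ ¬Q(e,e))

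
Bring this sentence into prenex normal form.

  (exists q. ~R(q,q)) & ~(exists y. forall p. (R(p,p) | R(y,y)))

Push ¬ through the quantifiers and connectives to reach negation normal form:
  (exists q. ~R(q,q)) & (forall y. exists p. (~R(p,p) & ~R(y,y)))
Extract every quantifier outward, since the variables are now distinct and don't occur free across branches:
  exists q. forall y. exists p. (~R(q,q) & ~R(p,p) & ~R(y,y))

exists q. forall y. exists p. (~R(q,q) & ~R(p,p) & ~R(y,y))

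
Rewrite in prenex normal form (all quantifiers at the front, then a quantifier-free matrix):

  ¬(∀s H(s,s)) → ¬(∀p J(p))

∀s ∃p (H(s,s) ∨ ¬J(p))

Rewrite implications/biconditionals: A → B as ¬A ∨ B.
  ¬¬(∀s H(s,s)) ∨ ¬(∀p J(p))
Push ¬ through the quantifiers and connectives to reach negation normal form:
  (∀s H(s,s)) ∨ (∃p ¬J(p))
All bound variables are already distinct, so no renaming is needed.
Pull the quantifiers to the front (each side's bound variable is not free in the other side):
  ∀s ∃p (H(s,s) ∨ ¬J(p))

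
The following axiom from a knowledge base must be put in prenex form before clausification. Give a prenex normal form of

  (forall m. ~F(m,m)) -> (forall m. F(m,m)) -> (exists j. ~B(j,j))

First replace A → B with ¬A ∨ B.
  ~(forall m. ~F(m,m)) | ~(forall m. F(m,m)) | (exists j. ~B(j,j))
Move each ¬ inward, flipping quantifiers it crosses:
  (exists m. F(m,m)) | (exists m. ~F(m,m)) | (exists j. ~B(j,j))
Give each quantifier a distinct variable: m↦z.
  (exists m. F(m,m)) | (exists z. ~F(z,z)) | (exists j. ~B(j,j))
Pull the quantifiers to the front (each side's bound variable is not free in the other side):
  exists m. exists z. exists j. (F(m,m) | ~F(z,z) | ~B(j,j))

exists m. exists z. exists j. (F(m,m) | ~F(z,z) | ~B(j,j))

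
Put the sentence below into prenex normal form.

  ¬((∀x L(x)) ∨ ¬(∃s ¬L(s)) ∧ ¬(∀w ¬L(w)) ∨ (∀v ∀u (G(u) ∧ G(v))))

Push ¬ through the quantifiers and connectives to reach negation normal form:
  (∃x ¬L(x)) ∧ ((∃s ¬L(s)) ∨ (∀w ¬L(w))) ∧ (∃v ∃u (¬G(u) ∨ ¬G(v)))
Extract every quantifier outward, since the variables are now distinct and don't occur free across branches:
  ∃x ∃s ∀w ∃v ∃u (¬L(x) ∧ (¬L(s) ∨ ¬L(w)) ∧ (¬G(u) ∨ ¬G(v)))

∃x ∃s ∀w ∃v ∃u (¬L(x) ∧ (¬L(s) ∨ ¬L(w)) ∧ (¬G(u) ∨ ¬G(v)))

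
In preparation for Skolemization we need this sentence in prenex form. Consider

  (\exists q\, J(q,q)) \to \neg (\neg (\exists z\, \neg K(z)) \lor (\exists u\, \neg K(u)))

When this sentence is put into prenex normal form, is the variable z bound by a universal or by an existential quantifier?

Rewrite implications/biconditionals: A → B as ¬A ∨ B.
  \neg (\exists q\, J(q,q)) \lor \neg (\neg (\exists z\, \neg K(z)) \lor (\exists u\, \neg K(u)))
Move each ¬ inward, flipping quantifiers it crosses:
  (\forall q\, \neg J(q,q)) \lor (\exists z\, \neg K(z)) \land (\forall u\, K(u))
All bound variables are already distinct, so no renaming is needed.
Extract every quantifier outward, since the variables are now distinct and don't occur free across branches:
  \forall q\, \exists z\, \forall u\, (\neg J(q,q) \lor \neg K(z) \land K(u))
The quantifier \exists z sits under an even number of negations (counting the antecedent side of each →), so it remains existential.

existential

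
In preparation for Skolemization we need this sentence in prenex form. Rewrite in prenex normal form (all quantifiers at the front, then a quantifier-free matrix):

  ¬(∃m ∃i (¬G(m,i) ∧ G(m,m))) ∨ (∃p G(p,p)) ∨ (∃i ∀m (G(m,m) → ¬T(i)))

Eliminate → and ↔ using ¬ and ∨.
  ¬(∃m ∃i (¬G(m,i) ∧ G(m,m))) ∨ (∃p G(p,p)) ∨ (∃i ∀m (¬G(m,m) ∨ ¬T(i)))
Drive negations inward (¬∀x A ≡ ∃x ¬A, ¬∃x A ≡ ∀x ¬A, De Morgan for ∧/∨):
  (∀m ∀i (G(m,i) ∨ ¬G(m,m))) ∨ (∃p G(p,p)) ∨ (∃i ∀m (¬G(m,m) ∨ ¬T(i)))
Give each quantifier a distinct variable: i↦q, m↦y.
  (∀m ∀i (G(m,i) ∨ ¬G(m,m))) ∨ (∃p G(p,p)) ∨ (∃q ∀y (¬G(y,y) ∨ ¬T(q)))
Finally move all quantifiers to the prefix:
  ∀m ∀i ∃p ∃q ∀y (G(m,i) ∨ ¬G(m,m) ∨ G(p,p) ∨ ¬G(y,y) ∨ ¬T(q))

∀m ∀i ∃p ∃q ∀y (G(m,i) ∨ ¬G(m,m) ∨ G(p,p) ∨ ¬G(y,y) ∨ ¬T(q))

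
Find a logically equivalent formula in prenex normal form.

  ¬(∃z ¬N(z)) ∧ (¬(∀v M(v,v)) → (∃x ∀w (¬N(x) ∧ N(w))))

∀z ∀v ∃x ∀w (N(z) ∧ (M(v,v) ∨ ¬N(x) ∧ N(w)))

Eliminate → and ↔ using ¬ and ∨.
  ¬(∃z ¬N(z)) ∧ (¬¬(∀v M(v,v)) ∨ (∃x ∀w (¬N(x) ∧ N(w))))
Drive negations inward (¬∀x A ≡ ∃x ¬A, ¬∃x A ≡ ∀x ¬A, De Morgan for ∧/∨):
  (∀z N(z)) ∧ ((∀v M(v,v)) ∨ (∃x ∀w (¬N(x) ∧ N(w))))
Pull the quantifiers to the front (each side's bound variable is not free in the other side):
  ∀z ∀v ∃x ∀w (N(z) ∧ (M(v,v) ∨ ¬N(x) ∧ N(w)))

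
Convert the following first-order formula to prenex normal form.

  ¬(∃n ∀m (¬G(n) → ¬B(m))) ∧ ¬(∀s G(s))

∀n ∃m ∃s (¬G(n) ∧ B(m) ∧ ¬G(s))

Rewrite implications/biconditionals: A → B as ¬A ∨ B.
  ¬(∃n ∀m (¬¬G(n) ∨ ¬B(m))) ∧ ¬(∀s G(s))
Move each ¬ inward, flipping quantifiers it crosses:
  (∀n ∃m (¬G(n) ∧ B(m))) ∧ (∃s ¬G(s))
Extract every quantifier outward, since the variables are now distinct and don't occur free across branches:
  ∀n ∃m ∃s (¬G(n) ∧ B(m) ∧ ¬G(s))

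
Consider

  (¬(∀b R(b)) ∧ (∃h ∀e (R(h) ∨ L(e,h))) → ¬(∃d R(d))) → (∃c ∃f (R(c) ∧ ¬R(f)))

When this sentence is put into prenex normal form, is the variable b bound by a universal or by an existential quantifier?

existential

First replace A → B with ¬A ∨ B.
  ¬(¬(¬(∀b R(b)) ∧ (∃h ∀e (R(h) ∨ L(e,h)))) ∨ ¬(∃d R(d))) ∨ (∃c ∃f (R(c) ∧ ¬R(f)))
Drive negations inward (¬∀x A ≡ ∃x ¬A, ¬∃x A ≡ ∀x ¬A, De Morgan for ∧/∨):
  (∃b ¬R(b)) ∧ (∃h ∀e (R(h) ∨ L(e,h))) ∧ (∃d R(d)) ∨ (∃c ∃f (R(c) ∧ ¬R(f)))
All bound variables are already distinct, so no renaming is needed.
Extract every quantifier outward, since the variables are now distinct and don't occur free across branches:
  ∃b ∃h ∀e ∃d ∃c ∃f (¬R(b) ∧ (R(h) ∨ L(e,h)) ∧ R(d) ∨ R(c) ∧ ¬R(f))
The quantifier ∀b sits under an odd number of negations (counting the antecedent side of each →), so it flips to ∃b.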